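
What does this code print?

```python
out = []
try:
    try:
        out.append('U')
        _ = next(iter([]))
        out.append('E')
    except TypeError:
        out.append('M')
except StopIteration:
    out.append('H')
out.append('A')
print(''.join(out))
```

Execution trace: 'U' (try body) → 'H' (outer except StopIteration) → 'A' (after the try/except). Output: UHA

Answer: UHA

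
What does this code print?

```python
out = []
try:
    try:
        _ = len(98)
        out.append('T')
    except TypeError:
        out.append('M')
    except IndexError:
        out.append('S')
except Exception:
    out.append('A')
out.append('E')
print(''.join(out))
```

Execution trace: 'M' (inner except TypeError) → 'E' (after the try/except). Output: ME

Answer: ME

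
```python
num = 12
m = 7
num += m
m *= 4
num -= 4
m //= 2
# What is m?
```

Trace:
`num = 12` → num = 12
`m = 7` → m = 7
`num += m` → num = 19
`m *= 4` → m = 28
`num -= 4` → num = 15
`m //= 2` → m = 14
So m = 14

Answer: 14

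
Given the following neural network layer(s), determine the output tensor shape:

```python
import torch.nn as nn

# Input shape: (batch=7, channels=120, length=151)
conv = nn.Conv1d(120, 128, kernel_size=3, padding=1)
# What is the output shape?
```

Input: (7, 120, 151) -> Output: (7, 128, 151)

Answer: (7, 128, 151)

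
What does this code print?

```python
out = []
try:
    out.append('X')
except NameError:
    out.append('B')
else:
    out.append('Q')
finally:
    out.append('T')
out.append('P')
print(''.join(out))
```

Execution trace: 'X' (try body, no exception) → 'Q' (else) → 'T' (finally) → 'P' (after the try/except). Output: XQTP

Answer: XQTP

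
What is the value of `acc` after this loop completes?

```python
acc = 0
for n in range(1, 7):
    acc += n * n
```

Sum of squares 1² to 6² = 91
`acc` takes the values: 0 → 1 → 5 → 14 → 30 → 55 → 91

Answer: 91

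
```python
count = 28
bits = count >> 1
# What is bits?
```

Trace:
`count = 28` → count = 28
`bits = count >> 1` → bits = 14
So bits = 14

Answer: 14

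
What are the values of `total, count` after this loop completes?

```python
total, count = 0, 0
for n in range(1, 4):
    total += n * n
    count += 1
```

Sum of squares and count
`total, count` takes the values: (0, 0) → (1, 0) → (1, 1) → (5, 1) → (5, 2) → (14, 2) → (14, 3)

Answer: 14, 3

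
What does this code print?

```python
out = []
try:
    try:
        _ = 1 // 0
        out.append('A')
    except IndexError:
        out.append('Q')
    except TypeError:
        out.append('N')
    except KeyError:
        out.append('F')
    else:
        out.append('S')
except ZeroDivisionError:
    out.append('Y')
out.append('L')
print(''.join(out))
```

Execution trace: 'Y' (outer except ZeroDivisionError) → 'L' (after the try/except). Output: YL

Answer: YL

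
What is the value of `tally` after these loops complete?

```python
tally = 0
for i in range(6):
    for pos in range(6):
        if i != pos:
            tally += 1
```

6² - 6 (exclude diagonal)
`tally` takes the values: 0 → 1 → 2 → 3 → 4 → 5 → 6 → 7 → 8 → 9 → 10 → 11 → 12 → 13 → 14 → 15 → 16 → 17 → 18 → 19 → 20 → 21 → 22 → 23 → 24 → 25 → 26 → 27 → 28 → 29 → 30

Answer: 30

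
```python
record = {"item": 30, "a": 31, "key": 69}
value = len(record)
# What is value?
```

Trace:
`record = {"item": 30, "a": 31, "key": 69}` → record = {'item': 30, 'a': 31, 'key': 69}
`value = len(record)` → value = 3
So value = 3

Answer: 3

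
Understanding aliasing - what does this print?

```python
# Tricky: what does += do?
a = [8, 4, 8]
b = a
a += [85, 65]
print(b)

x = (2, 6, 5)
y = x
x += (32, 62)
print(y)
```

Key concept: += behavior differs for mutable vs immutable.
Step by step:
`a = [8, 4, 8]` → a = [8, 4, 8]
`b = a` → b = [8, 4, 8] (same object as a)
`a += [85, 65]` → a = [8, 4, 8, 85, 65] (same object as b); b = [8, 4, 8, 85, 65] (same object as a)
`print(b)` → prints [8, 4, 8, 85, 65]
`x = (2, 6, 5)` → x = (2, 6, 5)
`y = x` → y = (2, 6, 5)
`x += (32, 62)` → x = (2, 6, 5, 32, 62)
`print(y)` → prints (2, 6, 5)

Answer:
[8, 4, 8, 85, 65]
(2, 6, 5)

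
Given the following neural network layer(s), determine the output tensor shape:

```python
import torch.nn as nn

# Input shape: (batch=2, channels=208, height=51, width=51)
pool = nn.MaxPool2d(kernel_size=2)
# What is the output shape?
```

Input: (2, 208, 51, 51) -> Output: (2, 208, 25, 25)

Answer: (2, 208, 25, 25)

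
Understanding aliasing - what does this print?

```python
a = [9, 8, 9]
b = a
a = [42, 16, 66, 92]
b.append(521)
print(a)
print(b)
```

Key concept: rebinding vs mutation: a is rebound to a new list, b still points at the original.
Step by step:
`a = [9, 8, 9]` → a = [9, 8, 9]
`b = a` → b = [9, 8, 9] (same object as a)
`a = [42, 16, 66, 92]` → a = [42, 16, 66, 92]
`b.append(521)` → b = [9, 8, 9, 521]
`print(a)` → prints [42, 16, 66, 92]
`print(b)` → prints [9, 8, 9, 521]

Answer:
[42, 16, 66, 92]
[9, 8, 9, 521]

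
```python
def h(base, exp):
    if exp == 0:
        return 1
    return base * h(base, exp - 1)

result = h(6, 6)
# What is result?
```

h(6, 6) = 6 * 6 * 6 * 6 * 6 * 6 = 46656

Answer: 46656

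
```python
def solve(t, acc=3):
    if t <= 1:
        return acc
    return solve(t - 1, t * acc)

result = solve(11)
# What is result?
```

Accumulator trace (n, acc): (11, 3) -> (10, 33) -> (9, 330) -> (8, 2970) -> (7, 23760) -> (6, 166320) -> (5, 997920) -> (4, 4989600) -> (3, 19958400) -> (2, 59875200) -> (1, 119750400) -> return 119750400

Answer: 119750400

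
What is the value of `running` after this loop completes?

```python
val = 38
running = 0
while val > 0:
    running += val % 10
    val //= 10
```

Sum digits of 38
`running` takes the values: 0 → 8 → 11

Answer: 11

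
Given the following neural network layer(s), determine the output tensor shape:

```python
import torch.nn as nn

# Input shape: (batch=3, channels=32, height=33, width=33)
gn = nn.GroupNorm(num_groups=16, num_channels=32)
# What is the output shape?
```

Input: (3, 32, 33, 33) -> Output: (3, 32, 33, 33)

Answer: (3, 32, 33, 33)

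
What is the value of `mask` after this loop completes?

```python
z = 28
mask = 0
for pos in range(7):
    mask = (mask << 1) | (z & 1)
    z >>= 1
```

Reverse lowest 7 bits of 28
`mask` takes the values: 0 → 1 → 3 → 7 → 14 → 28

Answer: 28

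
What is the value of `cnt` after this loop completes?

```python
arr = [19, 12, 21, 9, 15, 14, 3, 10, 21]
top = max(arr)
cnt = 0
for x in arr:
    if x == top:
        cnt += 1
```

Count of max value 21 in [19, 12, 21, 9, 15, 14, 3, 10, 21]
`cnt` takes the values: 0 → 1 → 2

Answer: 2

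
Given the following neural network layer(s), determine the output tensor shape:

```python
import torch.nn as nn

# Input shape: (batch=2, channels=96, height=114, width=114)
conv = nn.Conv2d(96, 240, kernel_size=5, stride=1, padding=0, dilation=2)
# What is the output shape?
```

Input: (2, 96, 114, 114) -> Output: (2, 240, 106, 106)

Answer: (2, 240, 106, 106)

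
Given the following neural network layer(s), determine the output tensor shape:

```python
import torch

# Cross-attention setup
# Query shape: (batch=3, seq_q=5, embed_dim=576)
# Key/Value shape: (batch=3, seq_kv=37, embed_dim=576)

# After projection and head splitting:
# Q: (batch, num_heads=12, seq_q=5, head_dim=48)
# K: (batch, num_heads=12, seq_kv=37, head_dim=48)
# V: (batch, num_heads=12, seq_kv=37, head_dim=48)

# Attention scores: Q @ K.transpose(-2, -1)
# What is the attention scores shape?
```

Input: (3, 5, 576) -> Output: (3, 12, 5, 37)

Answer: (3, 12, 5, 37)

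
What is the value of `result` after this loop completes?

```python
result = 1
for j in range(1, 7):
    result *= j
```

6! = 720
`result` takes the values: 1 → 2 → 6 → 24 → 120 → 720

Answer: 720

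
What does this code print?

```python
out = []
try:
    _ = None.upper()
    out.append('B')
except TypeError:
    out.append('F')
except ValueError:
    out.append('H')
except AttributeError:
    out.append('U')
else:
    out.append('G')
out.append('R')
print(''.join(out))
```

Execution trace: 'U' (except AttributeError) → 'R' (after the try/except). Output: UR

Answer: UR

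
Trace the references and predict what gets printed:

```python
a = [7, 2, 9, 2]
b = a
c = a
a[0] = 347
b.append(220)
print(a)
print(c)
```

Key concept: multiple aliases.
Step by step:
`a = [7, 2, 9, 2]` → a = [7, 2, 9, 2]
`b = a` → b = [7, 2, 9, 2] (same object as a)
`c = a` → c = [7, 2, 9, 2] (same object as a, b)
`a[0] = 347` → a = [347, 2, 9, 2] (same object as b, c); b = [347, 2, 9, 2] (same object as a, c); c = [347, 2, 9, 2] (same object as a, b)
`b.append(220)` → a = [347, 2, 9, 2, 220] (same object as b, c); b = [347, 2, 9, 2, 220] (same object as a, c); c = [347, 2, 9, 2, 220] (same object as a, b)
`print(a)` → prints [347, 2, 9, 2, 220]
`print(c)` → prints [347, 2, 9, 2, 220]

Answer:
[347, 2, 9, 2, 220]
[347, 2, 9, 2, 220]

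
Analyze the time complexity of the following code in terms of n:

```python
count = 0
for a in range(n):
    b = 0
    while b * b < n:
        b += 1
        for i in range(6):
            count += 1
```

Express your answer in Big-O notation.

Each loop level contributes: n × √n × 1. Multiplying the contributions gives O(n√n).

Answer: O(n√n)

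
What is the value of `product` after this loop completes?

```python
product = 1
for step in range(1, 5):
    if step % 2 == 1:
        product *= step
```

Product of odd numbers 1 to 4
`product` takes the values: 1 → 3

Answer: 3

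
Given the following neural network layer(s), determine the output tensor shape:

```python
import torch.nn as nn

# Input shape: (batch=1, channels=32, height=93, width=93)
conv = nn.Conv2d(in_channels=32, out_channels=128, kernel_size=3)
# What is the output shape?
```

Input: (1, 32, 93, 93) -> Output: (1, 128, 91, 91)

Answer: (1, 128, 91, 91)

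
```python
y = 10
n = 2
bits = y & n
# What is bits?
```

Trace:
`y = 10` → y = 10
`n = 2` → n = 2
`bits = y & n` → bits = 2
So bits = 2

Answer: 2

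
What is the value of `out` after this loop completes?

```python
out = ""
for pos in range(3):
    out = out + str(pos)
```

Concatenate digits 0 to 2
`out` takes the values: "" → "0" → "01" → "012"

Answer: "012"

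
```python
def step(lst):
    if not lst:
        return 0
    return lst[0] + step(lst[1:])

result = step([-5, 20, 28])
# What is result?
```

(-5) + 20 + 28 + 0 = 43

Answer: 43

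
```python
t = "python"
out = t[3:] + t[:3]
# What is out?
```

Trace:
`t = "python"` → t = 'python'
`out = t[3:] + t[:3]` → out = 'honpyt'
So out = 'honpyt'

Answer: 'honpyt'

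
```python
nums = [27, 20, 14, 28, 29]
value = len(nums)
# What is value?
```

Trace:
`nums = [27, 20, 14, 28, 29]` → nums = [27, 20, 14, 28, 29]
`value = len(nums)` → value = 5
So value = 5

Answer: 5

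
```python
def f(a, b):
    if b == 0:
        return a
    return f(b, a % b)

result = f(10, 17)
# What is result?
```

f(10, 17) -> f(17, 10) -> f(10, 7) -> f(7, 3) -> f(3, 1) -> f(1, 0) -> 1

Answer: 1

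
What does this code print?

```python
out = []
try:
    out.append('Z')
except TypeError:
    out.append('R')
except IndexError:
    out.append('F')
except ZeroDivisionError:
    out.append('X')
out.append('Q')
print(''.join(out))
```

Execution trace: 'Z' (try body, no exception) → 'Q' (after the try/except). Output: ZQ

Answer: ZQ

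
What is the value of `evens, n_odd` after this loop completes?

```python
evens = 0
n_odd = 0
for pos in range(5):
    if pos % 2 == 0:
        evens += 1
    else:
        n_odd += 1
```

Count evens and odds in range(5)
`evens, n_odd` takes the values: (0, 0) → (1, 0) → (1, 1) → (2, 1) → (2, 2) → (3, 2)

Answer: 3, 2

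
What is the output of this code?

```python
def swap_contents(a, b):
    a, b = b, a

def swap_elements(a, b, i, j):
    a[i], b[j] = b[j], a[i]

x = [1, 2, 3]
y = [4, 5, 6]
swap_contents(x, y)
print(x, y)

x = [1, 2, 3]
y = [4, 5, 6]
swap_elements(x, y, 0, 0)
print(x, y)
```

Key concept: parameter rebinding vs mutation.
Step by step:
`x = [1, 2, 3]` → x = [1, 2, 3]
`y = [4, 5, 6]` → y = [4, 5, 6]
`swap_contents(x, y)` → no visible change to tracked variables
`print(x, y)` → prints [1, 2, 3] [4, 5, 6]
`x = [1, 2, 3]` → x = [1, 2, 3]
`y = [4, 5, 6]` → y = [4, 5, 6]
`swap_elements(x, y, 0, 0)` → x = [4, 2, 3]; y = [1, 5, 6]
`print(x, y)` → prints [4, 2, 3] [1, 5, 6]

Answer:
[1, 2, 3] [4, 5, 6]
[4, 2, 3] [1, 5, 6]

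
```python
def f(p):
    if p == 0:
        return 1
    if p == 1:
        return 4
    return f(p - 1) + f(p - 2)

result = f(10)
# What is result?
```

Build up from base cases: f(0)=1, f(1)=4, f(2)=5, f(3)=9, f(4)=14, f(5)=23, f(6)=37, ..., f(10)=254

Answer: 254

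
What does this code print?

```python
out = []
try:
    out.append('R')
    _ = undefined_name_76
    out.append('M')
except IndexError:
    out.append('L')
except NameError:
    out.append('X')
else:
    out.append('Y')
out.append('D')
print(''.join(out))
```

Execution trace: 'R' (try body) → 'X' (except NameError) → 'D' (after the try/except). Output: RXD

Answer: RXD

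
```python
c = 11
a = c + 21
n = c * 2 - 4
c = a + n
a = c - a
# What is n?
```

Trace:
`c = 11` → c = 11
`a = c + 21` → a = 32
`n = c * 2 - 4` → n = 18
`c = a + n` → c = 50
`a = c - a` → a = 18
So n = 18

Answer: 18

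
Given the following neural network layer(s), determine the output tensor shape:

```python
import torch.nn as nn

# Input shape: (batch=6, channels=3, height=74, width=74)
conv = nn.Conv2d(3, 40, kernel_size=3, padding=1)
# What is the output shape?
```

Input: (6, 3, 74, 74) -> Output: (6, 40, 74, 74)

Answer: (6, 40, 74, 74)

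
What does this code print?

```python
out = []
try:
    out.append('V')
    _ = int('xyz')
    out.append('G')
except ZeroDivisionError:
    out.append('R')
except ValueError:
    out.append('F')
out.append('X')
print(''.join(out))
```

Execution trace: 'V' (try body) → 'F' (except ValueError) → 'X' (after the try/except). Output: VFX

Answer: VFX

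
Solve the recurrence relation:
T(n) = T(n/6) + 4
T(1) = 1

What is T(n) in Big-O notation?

Each step divides n by 6 and adds 4. After log_6(n) steps we reach T(1)=1. So T(n) = 4·log_6(n) + 1 = O(log n).

Answer: O(log n)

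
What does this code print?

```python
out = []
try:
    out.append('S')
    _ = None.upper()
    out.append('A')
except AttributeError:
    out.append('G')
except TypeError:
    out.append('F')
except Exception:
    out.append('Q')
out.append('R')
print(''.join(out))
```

Execution trace: 'S' (try body) → 'G' (except AttributeError) → 'R' (after the try/except). Output: SGR

Answer: SGR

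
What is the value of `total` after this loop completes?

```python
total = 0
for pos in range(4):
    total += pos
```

Sum of 0 to 3 = 6
`total` takes the values: 0 → 1 → 3 → 6

Answer: 6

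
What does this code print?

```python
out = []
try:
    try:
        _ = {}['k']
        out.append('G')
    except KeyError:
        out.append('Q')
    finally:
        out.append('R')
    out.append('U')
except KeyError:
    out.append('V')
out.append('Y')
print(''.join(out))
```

Execution trace: 'Q' (inner except KeyError) → 'R' (inner finally) → 'U' (try body, no exception) → 'Y' (after the try/except). Output: QRUY

Answer: QRUY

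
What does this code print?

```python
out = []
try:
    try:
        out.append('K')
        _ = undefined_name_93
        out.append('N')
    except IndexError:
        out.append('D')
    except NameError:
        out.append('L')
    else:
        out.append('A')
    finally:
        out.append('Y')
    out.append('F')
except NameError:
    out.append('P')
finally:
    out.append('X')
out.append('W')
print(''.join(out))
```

Execution trace: 'K' (inner try body) → 'L' (inner except NameError) → 'Y' (inner finally) → 'F' (try body, no exception) → 'X' (finally) → 'W' (after the try/except). Output: KLYFXW

Answer: KLYFXW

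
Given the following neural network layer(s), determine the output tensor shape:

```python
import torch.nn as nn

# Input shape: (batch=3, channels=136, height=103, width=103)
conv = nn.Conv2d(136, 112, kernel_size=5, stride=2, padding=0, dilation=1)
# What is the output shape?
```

Input: (3, 136, 103, 103) -> Output: (3, 112, 50, 50)

Answer: (3, 112, 50, 50)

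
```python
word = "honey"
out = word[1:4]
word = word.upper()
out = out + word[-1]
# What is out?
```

Trace:
`word = "honey"` → word = 'honey'
`out = word[1:4]` → out = 'one'
`word = word.upper()` → word = 'HONEY'
`out = out + word[-1]` → out = 'oneY'
So out = 'oneY'

Answer: 'oneY'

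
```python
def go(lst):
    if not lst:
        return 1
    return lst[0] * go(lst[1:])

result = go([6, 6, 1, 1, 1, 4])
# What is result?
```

Product over [6, 6, 1, 1, 1, 4] = 6 * 6 * 1 * 1 * 1 * 4 = 144

Answer: 144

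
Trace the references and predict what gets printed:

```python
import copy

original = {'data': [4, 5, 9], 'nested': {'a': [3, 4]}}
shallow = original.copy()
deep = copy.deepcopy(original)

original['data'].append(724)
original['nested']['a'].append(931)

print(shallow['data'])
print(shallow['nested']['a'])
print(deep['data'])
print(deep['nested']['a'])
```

Key concept: comparing shallow vs deep copy.
Step by step:
`original = {'data': [4, 5, 9], 'nested': {'a': [3, 4]}}` → original = {'data': [4, 5, 9], 'nested': {'a': [3, 4]}}
`shallow = original.copy()` → shallow = {'data': [4, 5, 9], 'nested': {'a': [3, 4]}}
`deep = copy.deepcopy(original)` → deep = {'data': [4, 5, 9], 'nested': {'a': [3, 4]}}
`original['data'].append(724)` → original = {'data': [4, 5, 9, 724], 'nested': {'a': [3, 4]}}; shallow = {'data': [4, 5, 9, 724], 'nested': {'a': [3, 4]}}
`original['nested']['a'].append(931)` → original = {'data': [4, 5, 9, 724], 'nested': {'a': [3, 4, 931]}}; shallow = {'data': [4, 5, 9, 724], 'nested': {'a': [3, 4, 931]}}
`print(shallow['data'])` → prints [4, 5, 9, 724]
`print(shallow['nested']['a'])` → prints [3, 4, 931]
`print(deep['data'])` → prints [4, 5, 9]
`print(deep['nested']['a'])` → prints [3, 4]

Answer:
[4, 5, 9, 724]
[3, 4, 931]
[4, 5, 9]
[3, 4]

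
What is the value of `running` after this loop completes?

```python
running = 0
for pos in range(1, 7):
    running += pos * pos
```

Sum of squares 1² to 6² = 91
`running` takes the values: 0 → 1 → 5 → 14 → 30 → 55 → 91

Answer: 91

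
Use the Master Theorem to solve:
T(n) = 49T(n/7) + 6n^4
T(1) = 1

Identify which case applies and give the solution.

a=49, b=7, f(n)=6n^4. log_7(49) = 2. Since c=4 > 2 and the regularity condition holds (49(n/7)^4 = (49/7^4)n^4 with 49/7^4 < 1), Case 3 applies: T(n) = Θ(f(n)) = O(n^4).

Answer: O(n^4) - Case 3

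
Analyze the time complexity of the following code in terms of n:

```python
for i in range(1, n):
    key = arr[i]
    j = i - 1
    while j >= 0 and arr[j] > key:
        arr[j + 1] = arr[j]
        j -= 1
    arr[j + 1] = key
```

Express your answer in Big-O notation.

This is Insertion sort. Time complexity: O(n²).

Answer: O(n²)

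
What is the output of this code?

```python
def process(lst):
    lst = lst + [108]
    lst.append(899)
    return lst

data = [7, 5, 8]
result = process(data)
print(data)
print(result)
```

Key concept: rebinding parameter vs mutation.
Step by step:
`data = [7, 5, 8]` → data = [7, 5, 8]
`result = process(data)` → result = [7, 5, 8, 108, 899]
`print(data)` → prints [7, 5, 8]
`print(result)` → prints [7, 5, 8, 108, 899]

Answer:
[7, 5, 8]
[7, 5, 8, 108, 899]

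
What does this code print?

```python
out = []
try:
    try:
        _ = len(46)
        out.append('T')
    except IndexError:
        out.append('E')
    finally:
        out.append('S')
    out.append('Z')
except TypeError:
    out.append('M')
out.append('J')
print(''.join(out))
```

Execution trace: 'S' (inner finally) → 'M' (except TypeError) → 'J' (after the try/except). Output: SMJ

Answer: SMJ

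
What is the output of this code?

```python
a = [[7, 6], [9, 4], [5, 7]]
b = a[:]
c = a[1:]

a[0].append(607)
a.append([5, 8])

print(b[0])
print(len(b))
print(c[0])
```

Key concept: slice with nested mutation.
Step by step:
`a = [[7, 6], [9, 4], [5, 7]]` → a = [[7, 6], [9, 4], [5, 7]]
`b = a[:]` → b = [[7, 6], [9, 4], [5, 7]]
`c = a[1:]` → c = [[9, 4], [5, 7]]
`a[0].append(607)` → a = [[7, 6, 607], [9, 4], [5, 7]]; b = [[7, 6, 607], [9, 4], [5, 7]]
`a.append([5, 8])` → a = [[7, 6, 607], [9, 4], [5, 7], [5, 8]]
`print(b[0])` → prints [7, 6, 607]
`print(len(b))` → prints 3
`print(c[0])` → prints [9, 4]

Answer:
[7, 6, 607]
3
[9, 4]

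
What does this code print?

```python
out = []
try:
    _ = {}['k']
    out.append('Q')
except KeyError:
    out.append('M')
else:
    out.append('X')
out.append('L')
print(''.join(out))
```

Execution trace: 'M' (except KeyError) → 'L' (after the try/except). Output: ML

Answer: ML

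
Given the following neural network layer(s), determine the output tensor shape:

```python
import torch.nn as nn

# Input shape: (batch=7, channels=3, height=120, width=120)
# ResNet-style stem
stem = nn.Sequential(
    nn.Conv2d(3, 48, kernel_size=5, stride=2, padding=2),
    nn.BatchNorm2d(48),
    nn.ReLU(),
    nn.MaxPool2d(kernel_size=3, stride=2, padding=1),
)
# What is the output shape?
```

Input: (7, 3, 120, 120) -> after Conv2d 5x5 stride=2: (7, 48, 60, 60) -> Output: (7, 48, 30, 30)

Answer: (7, 48, 30, 30)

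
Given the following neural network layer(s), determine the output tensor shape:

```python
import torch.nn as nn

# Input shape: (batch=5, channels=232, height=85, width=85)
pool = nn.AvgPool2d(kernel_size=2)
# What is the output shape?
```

Input: (5, 232, 85, 85) -> Output: (5, 232, 42, 42)

Answer: (5, 232, 42, 42)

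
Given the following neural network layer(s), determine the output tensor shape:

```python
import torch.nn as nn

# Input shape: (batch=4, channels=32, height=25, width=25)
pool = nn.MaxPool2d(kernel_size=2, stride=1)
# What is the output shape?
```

Input: (4, 32, 25, 25) -> Output: (4, 32, 24, 24)

Answer: (4, 32, 24, 24)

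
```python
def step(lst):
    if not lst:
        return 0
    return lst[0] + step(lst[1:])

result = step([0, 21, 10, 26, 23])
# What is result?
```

0 + 21 + 10 + 26 + 23 + 0 = 80

Answer: 80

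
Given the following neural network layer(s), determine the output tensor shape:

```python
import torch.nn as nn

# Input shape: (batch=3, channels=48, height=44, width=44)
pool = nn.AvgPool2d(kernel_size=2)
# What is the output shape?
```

Input: (3, 48, 44, 44) -> Output: (3, 48, 22, 22)

Answer: (3, 48, 22, 22)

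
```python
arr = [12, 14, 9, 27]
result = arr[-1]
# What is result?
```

Trace:
`arr = [12, 14, 9, 27]` → arr = [12, 14, 9, 27]
`result = arr[-1]` → result = 27
So result = 27

Answer: 27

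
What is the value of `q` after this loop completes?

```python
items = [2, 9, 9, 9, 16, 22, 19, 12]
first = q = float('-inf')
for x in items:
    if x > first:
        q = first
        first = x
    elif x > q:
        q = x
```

Second largest (with repeats) in [2, 9, 9, 9, 16, 22, 19, 12]
`q` takes the values: -inf → 2 → 9 → 16 → 19

Answer: 19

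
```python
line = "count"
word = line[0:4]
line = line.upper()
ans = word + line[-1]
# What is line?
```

Trace:
`line = "count"` → line = 'count'
`word = line[0:4]` → word = 'coun'
`line = line.upper()` → line = 'COUNT'
`ans = word + line[-1]` → ans = 'counT'
So line = 'COUNT'

Answer: 'COUNT'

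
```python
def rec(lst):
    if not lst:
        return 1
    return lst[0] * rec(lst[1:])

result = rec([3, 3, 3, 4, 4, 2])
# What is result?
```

Product over [3, 3, 3, 4, 4, 2] = 3 * 3 * 3 * 4 * 4 * 2 = 864

Answer: 864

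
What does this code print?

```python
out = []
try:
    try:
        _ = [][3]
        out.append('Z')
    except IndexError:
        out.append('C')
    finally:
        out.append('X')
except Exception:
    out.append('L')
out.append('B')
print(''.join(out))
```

Execution trace: 'C' (inner except IndexError) → 'X' (inner finally) → 'B' (after the try/except). Output: CXB

Answer: CXB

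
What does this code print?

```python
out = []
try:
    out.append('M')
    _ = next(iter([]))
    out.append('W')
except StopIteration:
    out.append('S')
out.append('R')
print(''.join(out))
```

Execution trace: 'M' (try body) → 'S' (except StopIteration) → 'R' (after the try/except). Output: MSR

Answer: MSR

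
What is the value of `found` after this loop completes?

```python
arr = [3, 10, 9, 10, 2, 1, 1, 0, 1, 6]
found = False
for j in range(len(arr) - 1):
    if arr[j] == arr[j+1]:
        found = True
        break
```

Check consecutive duplicates in [3, 10, 9, 10, 2, 1, 1, 0, 1, 6]
`found` takes the values: False → True

Answer: True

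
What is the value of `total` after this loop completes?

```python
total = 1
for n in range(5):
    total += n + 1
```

Start at 1, add 1 to 5 = 16
`total` takes the values: 1 → 2 → 4 → 7 → 11 → 16

Answer: 16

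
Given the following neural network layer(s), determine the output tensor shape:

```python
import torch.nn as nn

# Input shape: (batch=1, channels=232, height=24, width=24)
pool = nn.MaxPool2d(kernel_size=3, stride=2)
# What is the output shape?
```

Input: (1, 232, 24, 24) -> Output: (1, 232, 11, 11)

Answer: (1, 232, 11, 11)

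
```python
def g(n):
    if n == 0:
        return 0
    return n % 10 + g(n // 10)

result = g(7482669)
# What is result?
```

Sum of digits of 7482669: 9 + 6 + 6 + 2 + 8 + 4 + 7 = 42

Answer: 42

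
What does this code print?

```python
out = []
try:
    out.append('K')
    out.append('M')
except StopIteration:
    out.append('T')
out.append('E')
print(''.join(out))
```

Execution trace: 'K' (try body) → 'M' (try body, no exception) → 'E' (after the try/except). Output: KME

Answer: KME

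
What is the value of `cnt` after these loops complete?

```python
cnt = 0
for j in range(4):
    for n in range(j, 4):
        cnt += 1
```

Upper triangle: 4 + 3 + ... + 1
`cnt` takes the values: 0 → 1 → 2 → 3 → 4 → 5 → 6 → 7 → 8 → 9 → 10

Answer: 10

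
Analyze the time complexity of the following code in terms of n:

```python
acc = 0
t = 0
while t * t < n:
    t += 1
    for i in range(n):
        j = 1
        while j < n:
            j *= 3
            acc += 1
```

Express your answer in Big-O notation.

Each loop level contributes: √n × n × log n. Multiplying the contributions gives O(n√n log n).

Answer: O(n√n log n)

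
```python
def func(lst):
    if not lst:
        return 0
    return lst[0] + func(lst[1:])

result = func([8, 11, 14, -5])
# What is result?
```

8 + 11 + 14 + (-5) + 0 = 28

Answer: 28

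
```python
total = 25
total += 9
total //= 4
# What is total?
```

Trace:
`total = 25` → total = 25
`total += 9` → total = 34
`total //= 4` → total = 8
So total = 8

Answer: 8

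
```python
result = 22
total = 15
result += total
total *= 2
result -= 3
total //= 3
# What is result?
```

Trace:
`result = 22` → result = 22
`total = 15` → total = 15
`result += total` → result = 37
`total *= 2` → total = 30
`result -= 3` → result = 34
`total //= 3` → total = 10
So result = 34

Answer: 34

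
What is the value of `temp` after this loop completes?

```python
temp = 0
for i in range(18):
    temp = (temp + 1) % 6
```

Increment mod 6, 18 times = 0
`temp` takes the values: 0 → 1 → 2 → 3 → 4 → 5 → 0 → 1 → 2 → 3 → 4 → 5 → 0 → 1 → 2 → 3 → 4 → 5 → 0

Answer: 0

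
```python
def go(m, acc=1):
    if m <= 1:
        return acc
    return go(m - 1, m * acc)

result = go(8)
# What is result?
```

Accumulator trace (n, acc): (8, 1) -> (7, 8) -> (6, 56) -> (5, 336) -> (4, 1680) -> (3, 6720) -> (2, 20160) -> (1, 40320) -> return 40320

Answer: 40320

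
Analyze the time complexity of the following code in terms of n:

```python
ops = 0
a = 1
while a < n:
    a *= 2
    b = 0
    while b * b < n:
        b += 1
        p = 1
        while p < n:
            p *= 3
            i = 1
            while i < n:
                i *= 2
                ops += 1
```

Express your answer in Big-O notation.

Each loop level contributes: log n × √n × log n × log n. Multiplying the contributions gives O(√n log^3 n).

Answer: O(√n log^3 n)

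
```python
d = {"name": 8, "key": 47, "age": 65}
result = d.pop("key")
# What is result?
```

Trace:
`d = {"name": 8, "key": 47, "age": 65}` → d = {'name': 8, 'key': 47, 'age': 65}
`result = d.pop("key")` → d = {'name': 8, 'age': 65}; result = 47
So result = 47

Answer: 47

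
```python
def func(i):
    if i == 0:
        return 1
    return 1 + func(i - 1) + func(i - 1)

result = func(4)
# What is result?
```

func(i) = 1 + 2·func(i-1), func(0)=1. Closed form: (1+1)·2^4 - 1 = 31.

Answer: 31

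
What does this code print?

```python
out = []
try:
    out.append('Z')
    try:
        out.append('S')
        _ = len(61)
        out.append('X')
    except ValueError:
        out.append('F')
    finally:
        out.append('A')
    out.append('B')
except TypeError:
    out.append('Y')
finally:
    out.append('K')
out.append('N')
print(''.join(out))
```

Execution trace: 'Z' (try body) → 'S' (inner try body) → 'A' (inner finally) → 'Y' (except TypeError) → 'K' (finally) → 'N' (after the try/except). Output: ZSAYKN

Answer: ZSAYKN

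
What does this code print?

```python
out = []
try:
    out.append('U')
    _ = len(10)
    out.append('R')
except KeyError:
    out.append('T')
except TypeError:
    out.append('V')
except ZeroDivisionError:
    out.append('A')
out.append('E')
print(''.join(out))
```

Execution trace: 'U' (try body) → 'V' (except TypeError) → 'E' (after the try/except). Output: UVE

Answer: UVE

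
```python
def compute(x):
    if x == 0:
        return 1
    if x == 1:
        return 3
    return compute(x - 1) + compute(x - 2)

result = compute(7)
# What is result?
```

Build up from base cases: compute(0)=1, compute(1)=3, compute(2)=4, compute(3)=7, compute(4)=11, compute(5)=18, compute(6)=29, ..., compute(7)=47

Answer: 47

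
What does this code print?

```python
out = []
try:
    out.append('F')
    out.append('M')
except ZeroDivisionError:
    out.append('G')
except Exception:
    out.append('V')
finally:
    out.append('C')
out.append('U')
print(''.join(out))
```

Execution trace: 'F' (try body) → 'M' (try body, no exception) → 'C' (finally) → 'U' (after the try/except). Output: FMCU

Answer: FMCU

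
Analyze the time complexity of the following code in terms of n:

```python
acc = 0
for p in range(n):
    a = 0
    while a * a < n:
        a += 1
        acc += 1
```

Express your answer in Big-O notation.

Each loop level contributes: n × √n. Multiplying the contributions gives O(n√n).

Answer: O(n√n)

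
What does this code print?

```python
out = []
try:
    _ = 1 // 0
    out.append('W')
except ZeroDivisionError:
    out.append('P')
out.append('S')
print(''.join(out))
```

Execution trace: 'P' (except ZeroDivisionError) → 'S' (after the try/except). Output: PS

Answer: PS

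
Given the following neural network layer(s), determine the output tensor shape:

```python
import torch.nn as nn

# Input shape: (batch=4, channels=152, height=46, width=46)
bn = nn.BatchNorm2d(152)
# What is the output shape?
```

Input: (4, 152, 46, 46) -> Output: (4, 152, 46, 46)

Answer: (4, 152, 46, 46)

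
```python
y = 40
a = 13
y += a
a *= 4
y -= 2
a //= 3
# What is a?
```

Trace:
`y = 40` → y = 40
`a = 13` → a = 13
`y += a` → y = 53
`a *= 4` → a = 52
`y -= 2` → y = 51
`a //= 3` → a = 17
So a = 17

Answer: 17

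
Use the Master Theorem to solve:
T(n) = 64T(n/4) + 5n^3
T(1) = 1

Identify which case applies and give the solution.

a=64, b=4, f(n)=5n^3. log_4(64) = 3. Since c=3 = 3, Case 2 applies: T(n) = Θ(n^log_b(a) · log n) = O(n^3 log n).

Answer: O(n^3 log n) - Case 2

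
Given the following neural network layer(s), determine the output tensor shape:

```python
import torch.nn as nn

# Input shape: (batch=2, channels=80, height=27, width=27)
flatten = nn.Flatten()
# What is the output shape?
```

Input: (2, 80, 27, 27) -> Output: (2, 58320)

Answer: (2, 58320)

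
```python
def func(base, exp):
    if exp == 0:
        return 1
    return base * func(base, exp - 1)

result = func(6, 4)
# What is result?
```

func(6, 4) = 6 * 6 * 6 * 6 = 1296

Answer: 1296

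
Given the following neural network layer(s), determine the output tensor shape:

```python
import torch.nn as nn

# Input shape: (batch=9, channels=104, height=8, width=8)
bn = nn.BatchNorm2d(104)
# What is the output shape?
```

Input: (9, 104, 8, 8) -> Output: (9, 104, 8, 8)

Answer: (9, 104, 8, 8)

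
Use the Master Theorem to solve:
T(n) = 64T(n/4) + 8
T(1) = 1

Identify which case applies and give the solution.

a=64, b=4, f(n)=8. log_4(64) = 3. Since c=0 < 3, Case 1 applies: T(n) = Θ(n^log_b(a)) = O(n^3).

Answer: O(n^3) - Case 1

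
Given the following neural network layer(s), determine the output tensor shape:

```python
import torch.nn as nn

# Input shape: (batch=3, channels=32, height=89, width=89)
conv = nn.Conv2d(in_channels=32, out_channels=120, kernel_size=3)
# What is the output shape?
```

Input: (3, 32, 89, 89) -> Output: (3, 120, 87, 87)

Answer: (3, 120, 87, 87)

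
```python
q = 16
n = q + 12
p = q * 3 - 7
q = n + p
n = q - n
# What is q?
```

Trace:
`q = 16` → q = 16
`n = q + 12` → n = 28
`p = q * 3 - 7` → p = 41
`q = n + p` → q = 69
`n = q - n` → n = 41
So q = 69

Answer: 69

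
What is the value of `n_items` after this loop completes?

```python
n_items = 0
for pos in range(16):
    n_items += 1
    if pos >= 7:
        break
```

Loop breaks when pos reaches 7, n_items is 8
`n_items` takes the values: 0 → 1 → 2 → 3 → 4 → 5 → 6 → 7 → 8

Answer: 8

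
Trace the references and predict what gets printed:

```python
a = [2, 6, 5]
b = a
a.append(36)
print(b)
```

Key concept: basic list aliasing.
Step by step:
`a = [2, 6, 5]` → a = [2, 6, 5]
`b = a` → b = [2, 6, 5] (same object as a)
`a.append(36)` → a = [2, 6, 5, 36] (same object as b); b = [2, 6, 5, 36] (same object as a)
`print(b)` → prints [2, 6, 5, 36]

Answer: [2, 6, 5, 36]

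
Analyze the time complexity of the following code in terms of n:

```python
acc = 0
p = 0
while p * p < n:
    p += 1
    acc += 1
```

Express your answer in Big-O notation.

Each loop level contributes: √n. Multiplying the contributions gives O(√n).

Answer: O(√n)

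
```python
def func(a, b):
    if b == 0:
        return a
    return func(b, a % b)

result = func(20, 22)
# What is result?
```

func(20, 22) -> func(22, 20) -> func(20, 2) -> func(2, 0) -> 2

Answer: 2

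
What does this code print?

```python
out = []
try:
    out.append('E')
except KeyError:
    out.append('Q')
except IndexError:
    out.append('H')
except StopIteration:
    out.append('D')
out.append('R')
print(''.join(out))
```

Execution trace: 'E' (try body, no exception) → 'R' (after the try/except). Output: ER

Answer: ER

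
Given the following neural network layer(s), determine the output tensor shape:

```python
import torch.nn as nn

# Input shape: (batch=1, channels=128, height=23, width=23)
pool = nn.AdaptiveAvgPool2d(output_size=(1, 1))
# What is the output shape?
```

Input: (1, 128, 23, 23) -> Output: (1, 128, 1, 1)

Answer: (1, 128, 1, 1)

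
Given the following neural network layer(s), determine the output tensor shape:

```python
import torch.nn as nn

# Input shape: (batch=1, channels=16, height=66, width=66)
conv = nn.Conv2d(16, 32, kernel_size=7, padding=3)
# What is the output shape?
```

Input: (1, 16, 66, 66) -> Output: (1, 32, 66, 66)

Answer: (1, 32, 66, 66)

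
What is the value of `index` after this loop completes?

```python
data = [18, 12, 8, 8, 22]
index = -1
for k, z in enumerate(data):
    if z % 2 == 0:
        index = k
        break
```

First even number index in [18, 12, 8, 8, 22]
`index` takes the values: -1 → 0

Answer: 0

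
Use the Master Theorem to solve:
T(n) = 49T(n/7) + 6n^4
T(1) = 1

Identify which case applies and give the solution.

a=49, b=7, f(n)=6n^4. log_7(49) = 2. Since c=4 > 2 and the regularity condition holds (49(n/7)^4 = (49/7^4)n^4 with 49/7^4 < 1), Case 3 applies: T(n) = Θ(f(n)) = O(n^4).

Answer: O(n^4) - Case 3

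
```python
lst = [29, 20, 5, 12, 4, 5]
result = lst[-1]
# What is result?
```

Trace:
`lst = [29, 20, 5, 12, 4, 5]` → lst = [29, 20, 5, 12, 4, 5]
`result = lst[-1]` → result = 5
So result = 5

Answer: 5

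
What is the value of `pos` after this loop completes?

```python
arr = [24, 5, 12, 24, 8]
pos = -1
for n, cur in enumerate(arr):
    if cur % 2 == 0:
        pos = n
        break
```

First even number index in [24, 5, 12, 24, 8]
`pos` takes the values: -1 → 0

Answer: 0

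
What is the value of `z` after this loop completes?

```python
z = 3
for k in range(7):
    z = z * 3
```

Multiply by 3, 7 times: 3 * 3^7 = 6561
`z` takes the values: 3 → 9 → 27 → 81 → 243 → 729 → 2187 → 6561

Answer: 6561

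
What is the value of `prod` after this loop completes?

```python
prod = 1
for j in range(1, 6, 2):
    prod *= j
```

Product of 1, 3, 5, ... up to 5
`prod` takes the values: 1 → 3 → 15

Answer: 15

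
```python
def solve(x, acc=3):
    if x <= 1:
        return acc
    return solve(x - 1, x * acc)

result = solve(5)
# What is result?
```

Accumulator trace (n, acc): (5, 3) -> (4, 15) -> (3, 60) -> (2, 180) -> (1, 360) -> return 360

Answer: 360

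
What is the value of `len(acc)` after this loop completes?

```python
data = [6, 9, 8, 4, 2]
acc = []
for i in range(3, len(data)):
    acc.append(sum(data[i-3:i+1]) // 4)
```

Number of 4-element averages
`acc` takes the values: [] → [6] → [6, 5]
So `len(acc)` = 2

Answer: 2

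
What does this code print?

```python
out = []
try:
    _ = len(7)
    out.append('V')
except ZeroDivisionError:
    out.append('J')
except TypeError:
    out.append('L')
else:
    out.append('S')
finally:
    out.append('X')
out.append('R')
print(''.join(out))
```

Execution trace: 'L' (except TypeError) → 'X' (finally) → 'R' (after the try/except). Output: LXR

Answer: LXR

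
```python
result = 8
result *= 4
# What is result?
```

Trace:
`result = 8` → result = 8
`result *= 4` → result = 32
So result = 32

Answer: 32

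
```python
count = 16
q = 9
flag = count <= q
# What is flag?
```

Trace:
`count = 16` → count = 16
`q = 9` → q = 9
`flag = count <= q` → flag = False
So flag = False

Answer: False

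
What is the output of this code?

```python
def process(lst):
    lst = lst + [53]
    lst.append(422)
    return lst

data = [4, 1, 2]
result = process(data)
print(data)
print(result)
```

Key concept: rebinding parameter vs mutation.
Step by step:
`data = [4, 1, 2]` → data = [4, 1, 2]
`result = process(data)` → result = [4, 1, 2, 53, 422]
`print(data)` → prints [4, 1, 2]
`print(result)` → prints [4, 1, 2, 53, 422]

Answer:
[4, 1, 2]
[4, 1, 2, 53, 422]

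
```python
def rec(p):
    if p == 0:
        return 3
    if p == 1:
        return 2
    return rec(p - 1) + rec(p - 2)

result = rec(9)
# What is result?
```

Build up from base cases: rec(0)=3, rec(1)=2, rec(2)=5, rec(3)=7, rec(4)=12, rec(5)=19, rec(6)=31, ..., rec(9)=131

Answer: 131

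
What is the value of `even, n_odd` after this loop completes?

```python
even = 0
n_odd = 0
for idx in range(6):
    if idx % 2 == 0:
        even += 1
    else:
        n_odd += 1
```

Count evens and odds in range(6)
`even, n_odd` takes the values: (0, 0) → (1, 0) → (1, 1) → (2, 1) → (2, 2) → (3, 2) → (3, 3)

Answer: 3, 3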